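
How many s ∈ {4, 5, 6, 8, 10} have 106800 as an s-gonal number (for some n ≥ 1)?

s = 4: P(4, 326) = 106276 and P(4, 327) = 106929; 106800 is not s-gonal.
s = 5: P(5, 267) = 106800. ✓
s = 6: P(6, 231) = 106491 and P(6, 232) = 107416; 106800 is not s-gonal.
s = 8: P(8, 189) = 106785 and P(8, 190) = 107920; 106800 is not s-gonal.
s = 10: P(10, 163) = 105787 and P(10, 164) = 107092; 106800 is not s-gonal.
Hits: s ∈ {5} → 1.

1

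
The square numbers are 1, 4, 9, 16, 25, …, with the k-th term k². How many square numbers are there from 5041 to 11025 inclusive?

35

The n-th square number is n².
Smallest index with value ≥ 5041: n = 71 (giving 5041).
Largest index with value ≤ 11025: n = 105 (giving 11025).
Indices 71 through 105: 35 terms.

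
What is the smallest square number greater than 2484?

Solve n² > 2484 for integer n.
The largest n with value ≤ 2484 is 49 (since 2401 ≤ 2484 < 2500), so the first above is n = 50, value 2500.

2500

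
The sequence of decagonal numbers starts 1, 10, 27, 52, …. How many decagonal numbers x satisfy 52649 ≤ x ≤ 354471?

183

The n-th decagonal number is n(4n−3).
Smallest index with value ≥ 52649: n = 116 (giving 53476).
Largest index with value ≤ 354471: n = 298 (giving 354322).
Indices 116 through 298: 183 terms.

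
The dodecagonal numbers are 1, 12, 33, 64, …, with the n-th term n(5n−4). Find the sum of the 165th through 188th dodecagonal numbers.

3727076

Σ i(5i−4) = 5Σi² − 4Σi over i = 165..188.
Σi = 17766 − 13530 = 4236 and Σi² = 2232594 − 1483790 = 748804.
5·748804 − 4·4236 = 3727076.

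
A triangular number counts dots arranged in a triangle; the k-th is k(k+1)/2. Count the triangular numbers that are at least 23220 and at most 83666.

The n-th triangular number is n(n+1)/2.
Smallest index with value ≥ 23220: n = 215 (giving 23220).
Largest index with value ≤ 83666: n = 408 (giving 83436).
Indices 215 through 408: 194 terms.

194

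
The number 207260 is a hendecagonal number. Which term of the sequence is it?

215

Set n(9n−7)/2 = 207260, giving 9n² − 7n − 414520 = 0.
The discriminant is 49 + 72·207260 = 14922769, and √14922769 = 3863.
So n = (7 + 3863) / 18 = 3870/18 = 215.
Check: 215·(9·215 − 7)/2 = 207260. ✓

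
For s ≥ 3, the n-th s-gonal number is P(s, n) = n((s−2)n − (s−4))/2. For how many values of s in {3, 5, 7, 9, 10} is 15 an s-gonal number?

1

s = 3: P(3, 5) = 15. ✓
s = 5: P(5, 3) = 12 and P(5, 4) = 22; 15 is not s-gonal.
s = 7: P(7, 2) = 7 and P(7, 3) = 18; 15 is not s-gonal.
s = 9: P(9, 2) = 9 and P(9, 3) = 24; 15 is not s-gonal.
s = 10: P(10, 2) = 10 and P(10, 3) = 27; 15 is not s-gonal.
Hits: s ∈ {3} → 1.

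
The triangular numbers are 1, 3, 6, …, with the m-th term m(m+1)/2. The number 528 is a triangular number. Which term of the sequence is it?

Set n(n+1)/2 = 528, giving n² + n − 1056 = 0.
The discriminant is 1 + 8·528 = 4225, and √4225 = 65.
So n = (-1 + 65) / 2 = 64/2 = 32.

32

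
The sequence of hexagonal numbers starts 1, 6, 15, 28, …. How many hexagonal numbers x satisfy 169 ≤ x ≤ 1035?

The n-th hexagonal number is n(2n−1).
Smallest index with value ≥ 169: n = 10 (giving 190).
Largest index with value ≤ 1035: n = 23 (giving 1035).
Indices 10 through 23: 14 terms.

14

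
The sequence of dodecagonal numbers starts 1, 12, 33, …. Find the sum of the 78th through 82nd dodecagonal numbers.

158450

Σ i(5i−4) = 5Σi² − 4Σi over i = 78..82.
Σi = 3403 − 3003 = 400 and Σi² = 187165 − 155155 = 32010.
5·32010 − 4·400 = 158450.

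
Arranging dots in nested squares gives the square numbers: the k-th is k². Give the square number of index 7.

49

The 7th square number is n² with n = 7.
7² = 49.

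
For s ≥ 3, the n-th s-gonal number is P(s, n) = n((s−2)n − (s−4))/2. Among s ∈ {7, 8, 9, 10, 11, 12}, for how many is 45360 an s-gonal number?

1

s = 7: P(7, 135) = 45360. ✓
s = 8: P(8, 123) = 45141 and P(8, 124) = 45880; 45360 is not s-gonal.
s = 9: P(9, 114) = 45201 and P(9, 115) = 46000; 45360 is not s-gonal.
s = 10: P(10, 106) = 44626 and P(10, 107) = 45475; 45360 is not s-gonal.
s = 11: P(11, 100) = 44650 and P(11, 101) = 45551; 45360 is not s-gonal.
s = 12: P(12, 95) = 44745 and P(12, 96) = 45696; 45360 is not s-gonal.
Hits: s ∈ {7} → 1.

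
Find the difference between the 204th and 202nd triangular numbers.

204·205/2 = 20910 and 202·203/2 = 20503.
Difference: 20910 − 20503 = 407.

407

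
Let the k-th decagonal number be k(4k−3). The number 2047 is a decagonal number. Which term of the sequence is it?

23

Set n(4n−3) = 2047, giving 4n² − 3n − 2047 = 0.
So n = (3 + 181) / 8 = 184/8 = 23.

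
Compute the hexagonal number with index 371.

274911

The 371st hexagonal number is n(2n−1) with n = 371.
371·(2·371 − 1) = 371·741 = 274911.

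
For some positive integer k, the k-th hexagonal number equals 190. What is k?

10

Set n(2n−1) = 190, giving 2n² − n − 190 = 0.
So n = (1 + 39) / 4 = 40/4 = 10.
Check: 10·(2·10 − 1) = 190. ✓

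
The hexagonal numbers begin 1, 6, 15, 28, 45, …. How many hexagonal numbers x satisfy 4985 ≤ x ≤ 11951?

The n-th hexagonal number is n(2n−1).
Smallest index with value ≥ 4985: n = 51 (giving 5151).
Largest index with value ≤ 11951: n = 77 (giving 11781).
Indices 51 through 77: 27 terms.

27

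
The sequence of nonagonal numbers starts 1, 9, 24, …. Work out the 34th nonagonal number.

3961

The 34th nonagonal number is n(7n−5)/2 with n = 34.
34·(7·34 − 5)/2 = 34·233/2 = 3961.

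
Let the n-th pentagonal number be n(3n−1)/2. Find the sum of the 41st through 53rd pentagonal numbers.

43043

Σ i(3i−1)/2 = (3Σi² − Σi) / 2 over i = 41..53.
Σi = 1431 − 820 = 611 and Σi² = 51039 − 22140 = 28899.
(3·28899 − 1·611) / 2 = 86086/2 = 43043.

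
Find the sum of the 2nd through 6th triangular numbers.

Σ i(i+1)/2 = (Σi² + Σi) / 2 over i = 2..6.
Σi = 21 − 1 = 20 and Σi² = 91 − 1 = 90.
(1·90 + 1·20) / 2 = 110/2 = 55.

55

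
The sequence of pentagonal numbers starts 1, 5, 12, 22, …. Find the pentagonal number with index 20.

590

20·(3·20 − 1)/2 = 20·59/2 = 590.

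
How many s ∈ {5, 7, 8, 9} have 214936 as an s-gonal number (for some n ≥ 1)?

s = 5: P(5, 378) = 214137 and P(5, 379) = 215272; 214936 is not s-gonal.
s = 7: P(7, 293) = 214183 and P(7, 294) = 215649; 214936 is not s-gonal.
s = 8: P(8, 268) = 214936. ✓
s = 9: P(9, 248) = 214644 and P(9, 249) = 216381; 214936 is not s-gonal.
Hits: s ∈ {8} → 1.

1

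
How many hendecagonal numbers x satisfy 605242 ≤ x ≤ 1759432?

258

The n-th hendecagonal number is n(9n−7)/2.
Smallest index with value ≥ 605242: n = 368 (giving 608120).
Largest index with value ≤ 1759432: n = 625 (giving 1755625).
Indices 368 through 625: 258 terms.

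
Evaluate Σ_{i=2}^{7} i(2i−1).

251

Σ i(2i−1) = 2Σi² − Σi over i = 2..7.
Σi = 28 − 1 = 27 and Σi² = 140 − 1 = 139.
2·139 − 1·27 = 251.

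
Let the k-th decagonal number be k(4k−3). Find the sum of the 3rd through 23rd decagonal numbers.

16457

Σ i(4i−3) = 4Σi² − 3Σi over i = 3..23.
Σi = 276 − 3 = 273 and Σi² = 4324 − 5 = 4319.
4·4319 − 3·273 = 16457.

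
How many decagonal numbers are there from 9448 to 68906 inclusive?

83

The n-th decagonal number is n(4n−3).
Smallest index with value ≥ 9448: n = 49 (giving 9457).
Largest index with value ≤ 68906: n = 131 (giving 68251).
Indices 49 through 131: 83 terms.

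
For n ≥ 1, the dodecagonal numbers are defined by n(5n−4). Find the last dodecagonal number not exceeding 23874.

23529

Solve n(5n−4) ≤ 23874 for integer n.
n = 69 gives 23529 ≤ 23874, while n = 70 gives 24220 > 23874; so the answer is 23529.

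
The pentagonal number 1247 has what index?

Set n(3n−1)/2 = 1247, giving 3n² − n − 2494 = 0.
The discriminant is 1 + 24·1247 = 29929, and √29929 = 173.
So n = (1 + 173) / 6 = 174/6 = 29.

29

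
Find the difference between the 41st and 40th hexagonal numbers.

Consecutive hexagonal numbers differ by 4n − 3: here 4·41 − 3 = 161.

161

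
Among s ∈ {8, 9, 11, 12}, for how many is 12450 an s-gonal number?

s = 8: P(8, 64) = 12160 and P(8, 65) = 12545; 12450 is not s-gonal.
s = 9: P(9, 60) = 12450. ✓
s = 11: P(11, 52) = 11986 and P(11, 53) = 12455; 12450 is not s-gonal.
s = 12: P(12, 50) = 12300 and P(12, 51) = 12801; 12450 is not s-gonal.
Hits: s ∈ {9} → 1.

1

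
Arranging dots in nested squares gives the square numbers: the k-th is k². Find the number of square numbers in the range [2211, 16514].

The n-th square number is n².
Smallest index with value ≥ 2211: n = 48 (giving 2304).
Largest index with value ≤ 16514: n = 128 (giving 16384).
Indices 48 through 128: 81 terms.

81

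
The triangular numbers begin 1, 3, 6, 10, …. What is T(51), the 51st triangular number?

1326

The 51st triangular number is n(n+1)/2 with n = 51.
51·52/2 = 2652/2 = 1326.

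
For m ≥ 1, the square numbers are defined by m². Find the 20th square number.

400

The 20th square number is n² with n = 20.
20² = 400.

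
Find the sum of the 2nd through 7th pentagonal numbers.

Σ i(3i−1)/2 = (3Σi² − Σi) / 2 over i = 2..7.
Σi = 28 − 1 = 27 and Σi² = 140 − 1 = 139.
(3·139 − 1·27) / 2 = 390/2 = 195.

195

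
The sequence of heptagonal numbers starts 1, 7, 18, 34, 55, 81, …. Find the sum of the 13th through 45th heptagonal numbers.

75427

Σ i(5i−3)/2 = (5Σi² − 3Σi) / 2 over i = 13..45.
Σi = 1035 − 78 = 957 and Σi² = 31395 − 650 = 30745.
(5·30745 − 3·957) / 2 = 150854/2 = 75427.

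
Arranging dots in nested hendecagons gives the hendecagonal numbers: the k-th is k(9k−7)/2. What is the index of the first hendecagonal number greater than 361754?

Solve n(9n−7)/2 > 361754 for integer n.
The largest n with value ≤ 361754 is 283 (since 359410 ≤ 361754 < 361958), so the first above is n = 284, value 361958.

284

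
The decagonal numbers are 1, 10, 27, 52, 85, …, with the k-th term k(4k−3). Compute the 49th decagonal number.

9457

The 49th decagonal number is n(4n−3) with n = 49.
49·(4·49 − 3) = 49·193 = 9457.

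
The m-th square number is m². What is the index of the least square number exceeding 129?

12

Solve n² > 129 for integer n.
The largest n with value ≤ 129 is 11 (since 121 ≤ 129 < 144), so the first above is n = 12, value 144.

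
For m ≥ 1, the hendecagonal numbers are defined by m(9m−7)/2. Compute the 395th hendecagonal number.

700730

395·(9·395 − 7)/2 = 395·3548/2 = 395·1774 = 700730.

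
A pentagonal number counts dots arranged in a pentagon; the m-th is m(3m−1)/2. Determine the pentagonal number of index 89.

11837

The 89th pentagonal number is n(3n−1)/2 with n = 89.
89·(3·89 − 1)/2 = 89·266/2 = 89·133 = 11837.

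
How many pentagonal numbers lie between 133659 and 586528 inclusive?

The n-th pentagonal number is n(3n−1)/2.
Smallest index with value ≥ 133659: n = 299 (giving 133952).
Largest index with value ≤ 586528: n = 625 (giving 585625).
Indices 299 through 625: 327 terms.

327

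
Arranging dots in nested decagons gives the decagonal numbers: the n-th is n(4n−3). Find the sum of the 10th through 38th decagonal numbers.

72848

Σ i(4i−3) = 4Σi² − 3Σi over i = 10..38.
Σi = 741 − 45 = 696 and Σi² = 19019 − 285 = 18734.
4·18734 − 3·696 = 72848.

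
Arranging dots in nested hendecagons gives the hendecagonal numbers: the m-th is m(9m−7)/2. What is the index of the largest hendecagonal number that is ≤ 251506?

236

Solve n(9n−7)/2 ≤ 251506 for integer n.
n = 236 gives 249806 ≤ 251506, while n = 237 gives 251931 > 251506; so the answer is index 236.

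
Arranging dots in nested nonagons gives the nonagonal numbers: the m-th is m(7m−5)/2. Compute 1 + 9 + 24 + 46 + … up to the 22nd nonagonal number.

12650

Σ i(7i−5)/2 = (7Σi² − 5Σi) / 2 over i = 1..22.
Σi = 253 and Σi² = 3795.
(7·3795 − 5·253) / 2 = 25300/2 = 12650.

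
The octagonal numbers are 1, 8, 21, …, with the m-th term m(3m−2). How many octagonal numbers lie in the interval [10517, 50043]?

70

The n-th octagonal number is n(3n−2).
Smallest index with value ≥ 10517: n = 60 (giving 10680).
Largest index with value ≤ 50043: n = 129 (giving 49665).
Indices 60 through 129: 70 terms.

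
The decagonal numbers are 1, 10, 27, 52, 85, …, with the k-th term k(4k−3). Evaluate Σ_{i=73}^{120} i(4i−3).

1810904

Σ i(4i−3) = 4Σi² − 3Σi over i = 73..120.
Σi = 7260 − 2628 = 4632 and Σi² = 583220 − 127020 = 456200.
4·456200 − 3·4632 = 1810904.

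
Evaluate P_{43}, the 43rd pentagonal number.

The 43rd pentagonal number is n(3n−1)/2 with n = 43.
43·(3·43 − 1)/2 = 43·128/2 = 43·64 = 2752.

2752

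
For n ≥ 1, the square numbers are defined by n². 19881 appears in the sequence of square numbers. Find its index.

We need n² = 19881, so n = √19881 = 141.
Check: 141² = 19881. ✓

141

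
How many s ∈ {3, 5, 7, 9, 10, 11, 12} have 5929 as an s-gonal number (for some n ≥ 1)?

s = 3: P(3, 108) = 5886 and P(3, 109) = 5995; 5929 is not s-gonal.
s = 5: P(5, 63) = 5922 and P(5, 64) = 6112; 5929 is not s-gonal.
s = 7: P(7, 49) = 5929. ✓
s = 9: P(9, 41) = 5781 and P(9, 42) = 6069; 5929 is not s-gonal.
s = 10: P(10, 38) = 5662 and P(10, 39) = 5967; 5929 is not s-gonal.
s = 11: P(11, 36) = 5706 and P(11, 37) = 6031; 5929 is not s-gonal.
s = 12: P(12, 34) = 5644 and P(12, 35) = 5985; 5929 is not s-gonal.
Hits: s ∈ {7} → 1.

1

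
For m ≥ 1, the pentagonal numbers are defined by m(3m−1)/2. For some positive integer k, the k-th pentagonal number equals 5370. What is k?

Set n(3n−1)/2 = 5370, giving 3n² − n − 10740 = 0.
The discriminant is 1 + 24·5370 = 128881, and √128881 = 359.
So n = (1 + 359) / 6 = 360/6 = 60.
Check: 60·(3·60 − 1)/2 = 5370. ✓

60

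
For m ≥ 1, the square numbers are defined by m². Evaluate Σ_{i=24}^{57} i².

59041

Σ_{i=24}^{57} i² = 63365 − 4324 = 59041.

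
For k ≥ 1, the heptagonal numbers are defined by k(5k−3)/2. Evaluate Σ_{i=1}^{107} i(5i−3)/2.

1026558

Σ i(5i−3)/2 = (5Σi² − 3Σi) / 2 over i = 1..107.
Σi = 5778 and Σi² = 414090.
(5·414090 − 3·5778) / 2 = 2053116/2 = 1026558.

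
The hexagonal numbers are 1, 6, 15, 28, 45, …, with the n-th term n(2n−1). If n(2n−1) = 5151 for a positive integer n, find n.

51

Set n(2n−1) = 5151, giving 2n² − n − 5151 = 0.
The discriminant is 1 + 8·5151 = 41209, and √41209 = 203.
So n = (1 + 203) / 4 = 204/4 = 51.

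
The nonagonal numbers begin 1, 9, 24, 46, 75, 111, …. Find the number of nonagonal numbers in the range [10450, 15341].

The n-th nonagonal number is n(7n−5)/2.
Smallest index with value ≥ 10450: n = 55 (giving 10450).
Largest index with value ≤ 15341: n = 66 (giving 15081).
Indices 55 through 66: 12 terms.

12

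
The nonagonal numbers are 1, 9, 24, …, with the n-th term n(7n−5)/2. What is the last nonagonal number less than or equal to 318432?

316351

Solve n(7n−5)/2 ≤ 318432 for integer n.
n = 301 gives 316351 ≤ 318432, while n = 302 gives 318459 > 318432; so the answer is 316351.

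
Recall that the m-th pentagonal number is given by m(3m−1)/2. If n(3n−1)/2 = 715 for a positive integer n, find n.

Set n(3n−1)/2 = 715, giving 3n² − n − 1430 = 0.
So n = (1 + 131) / 6 = 132/6 = 22.

22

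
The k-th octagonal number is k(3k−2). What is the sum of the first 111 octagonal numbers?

1373736

Σ i(3i−2) = 3Σi² − 2Σi over i = 1..111.
Σi = 6216 and Σi² = 462056.
3·462056 − 2·6216 = 1373736.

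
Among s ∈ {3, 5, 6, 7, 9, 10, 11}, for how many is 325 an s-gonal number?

s = 3: P(3, 25) = 325. ✓
s = 5: P(5, 14) = 287 and P(5, 15) = 330; 325 is not s-gonal.
s = 6: P(6, 13) = 325. ✓
s = 7: P(7, 11) = 286 and P(7, 12) = 342; 325 is not s-gonal.
s = 9: P(9, 10) = 325. ✓
s = 10: P(10, 9) = 297 and P(10, 10) = 370; 325 is not s-gonal.
s = 11: P(11, 8) = 260 and P(11, 9) = 333; 325 is not s-gonal.
Hits: s ∈ {3, 6, 9} → 3.

3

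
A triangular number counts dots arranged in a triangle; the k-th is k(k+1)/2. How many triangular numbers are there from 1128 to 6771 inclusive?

The n-th triangular number is n(n+1)/2.
Smallest index with value ≥ 1128: n = 47 (giving 1128).
Largest index with value ≤ 6771: n = 115 (giving 6670).
Indices 47 through 115: 69 terms.

69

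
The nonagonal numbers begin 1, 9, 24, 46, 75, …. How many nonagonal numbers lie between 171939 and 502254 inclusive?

The n-th nonagonal number is n(7n−5)/2.
Smallest index with value ≥ 171939: n = 222 (giving 171939).
Largest index with value ≤ 502254: n = 379 (giving 501796).
Indices 222 through 379: 158 terms.

158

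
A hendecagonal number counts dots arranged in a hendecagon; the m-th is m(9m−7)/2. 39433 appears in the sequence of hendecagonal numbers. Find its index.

94

Set n(9n−7)/2 = 39433, giving 9n² − 7n − 78866 = 0.
The discriminant is 49 + 72·39433 = 2839225, and √2839225 = 1685.
So n = (7 + 1685) / 18 = 1692/18 = 94.
Check: 94·(9·94 − 7)/2 = 39433. ✓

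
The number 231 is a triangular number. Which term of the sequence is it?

21

Set n(n+1)/2 = 231, giving n² + n − 462 = 0.
So n = (-1 + 43) / 2 = 42/2 = 21.
Check: 21·22/2 = 231. ✓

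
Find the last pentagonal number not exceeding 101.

Solve n(3n−1)/2 ≤ 101 for integer n.
n = 8 gives 92 ≤ 101, while n = 9 gives 117 > 101; so the answer is 92.

92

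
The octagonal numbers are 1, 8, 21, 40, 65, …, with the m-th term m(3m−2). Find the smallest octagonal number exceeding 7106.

Solve n(3n−2) > 7106 for integer n.
The largest n with value ≤ 7106 is 49 (since 7105 ≤ 7106 < 7400), so the first above is n = 50, value 7400.

7400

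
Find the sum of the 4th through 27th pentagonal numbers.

10188

Σ i(3i−1)/2 = (3Σi² − Σi) / 2 over i = 4..27.
Σi = 378 − 6 = 372 and Σi² = 6930 − 14 = 6916.
(3·6916 − 1·372) / 2 = 20376/2 = 10188.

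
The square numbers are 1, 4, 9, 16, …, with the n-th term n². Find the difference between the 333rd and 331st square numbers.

1328

333² = 110889 and 331² = 109561.
Difference: 110889 − 109561 = 1328.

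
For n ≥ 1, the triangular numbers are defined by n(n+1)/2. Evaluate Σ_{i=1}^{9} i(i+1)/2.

165

Σ i(i+1)/2 = (Σi² + Σi) / 2 over i = 1..9.
Σi = 45 and Σi² = 285.
(1·285 + 1·45) / 2 = 330/2 = 165.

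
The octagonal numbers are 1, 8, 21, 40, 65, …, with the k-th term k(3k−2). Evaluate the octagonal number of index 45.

5985

The 45th octagonal number is n(3n−2) with n = 45.
45·(3·45 − 2) = 45·133 = 5985.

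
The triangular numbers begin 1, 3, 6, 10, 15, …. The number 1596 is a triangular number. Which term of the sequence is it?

56

Set n(n+1)/2 = 1596, giving n² + n − 3192 = 0.
The discriminant is 1 + 8·1596 = 12769, and √12769 = 113.
So n = (-1 + 113) / 2 = 112/2 = 56.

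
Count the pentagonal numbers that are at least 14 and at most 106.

5

The n-th pentagonal number is n(3n−1)/2.
Smallest index with value ≥ 14: n = 4 (giving 22).
Largest index with value ≤ 106: n = 8 (giving 92).
Indices 4 through 8: 5 terms.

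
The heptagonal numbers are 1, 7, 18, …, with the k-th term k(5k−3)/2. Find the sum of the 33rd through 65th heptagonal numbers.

203137

Σ i(5i−3)/2 = (5Σi² − 3Σi) / 2 over i = 33..65.
Σi = 2145 − 528 = 1617 and Σi² = 93665 − 11440 = 82225.
(5·82225 − 3·1617) / 2 = 406274/2 = 203137.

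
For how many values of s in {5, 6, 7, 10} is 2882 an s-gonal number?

s = 5: P(5, 44) = 2882. ✓
s = 6: P(6, 38) = 2850 and P(6, 39) = 3003; 2882 is not s-gonal.
s = 7: P(7, 34) = 2839 and P(7, 35) = 3010; 2882 is not s-gonal.
s = 10: P(10, 27) = 2835 and P(10, 28) = 3052; 2882 is not s-gonal.
Hits: s ∈ {5} → 1.

1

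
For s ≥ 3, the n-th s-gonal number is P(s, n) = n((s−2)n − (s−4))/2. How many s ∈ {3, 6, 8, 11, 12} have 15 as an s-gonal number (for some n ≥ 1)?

s = 3: P(3, 5) = 15. ✓
s = 6: P(6, 3) = 15. ✓
s = 8: P(8, 2) = 8 and P(8, 3) = 21; 15 is not s-gonal.
s = 11: P(11, 2) = 11 and P(11, 3) = 30; 15 is not s-gonal.
s = 12: P(12, 2) = 12 and P(12, 3) = 33; 15 is not s-gonal.
Hits: s ∈ {3, 6} → 2.

2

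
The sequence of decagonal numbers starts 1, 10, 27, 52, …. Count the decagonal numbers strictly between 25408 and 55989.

38

The n-th decagonal number is n(4n−3).
Smallest index with value > 25408: n = 81 (giving 26001).
Largest index with value < 55989: n = 118 (giving 55342).
Indices 81 through 118: 38 terms.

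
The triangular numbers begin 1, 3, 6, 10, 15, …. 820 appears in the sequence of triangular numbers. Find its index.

40

Set n(n+1)/2 = 820, giving n² + n − 1640 = 0.
So n = (-1 + 81) / 2 = 80/2 = 40.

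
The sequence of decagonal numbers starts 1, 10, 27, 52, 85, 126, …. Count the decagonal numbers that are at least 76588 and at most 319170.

The n-th decagonal number is n(4n−3).
Smallest index with value ≥ 76588: n = 139 (giving 76867).
Largest index with value ≤ 319170: n = 282 (giving 317250).
Indices 139 through 282: 144 terms.

144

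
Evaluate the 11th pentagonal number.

11·(3·11 − 1)/2 = 11·32/2 = 11·16 = 176.

176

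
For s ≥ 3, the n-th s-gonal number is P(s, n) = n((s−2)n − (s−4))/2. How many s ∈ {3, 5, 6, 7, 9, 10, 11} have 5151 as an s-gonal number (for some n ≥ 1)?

s = 3: P(3, 101) = 5151. ✓
s = 5: P(5, 58) = 5017 and P(5, 59) = 5192; 5151 is not s-gonal.
s = 6: P(6, 51) = 5151. ✓
s = 7: P(7, 45) = 4995 and P(7, 46) = 5221; 5151 is not s-gonal.
s = 9: P(9, 38) = 4959 and P(9, 39) = 5226; 5151 is not s-gonal.
s = 10: P(10, 36) = 5076 and P(10, 37) = 5365; 5151 is not s-gonal.
s = 11: P(11, 34) = 5083 and P(11, 35) = 5390; 5151 is not s-gonal.
Hits: s ∈ {3, 6} → 2.

2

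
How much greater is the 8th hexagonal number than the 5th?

75

8·(2·8 − 1) = 120 and 5·(2·5 − 1) = 45.
Difference: 120 − 45 = 75.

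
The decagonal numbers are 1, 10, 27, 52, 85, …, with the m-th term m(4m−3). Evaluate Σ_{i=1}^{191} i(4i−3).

9308576

Σ i(4i−3) = 4Σi² − 3Σi over i = 1..191.
Σi = 18336 and Σi² = 2340896.
4·2340896 − 3·18336 = 9308576.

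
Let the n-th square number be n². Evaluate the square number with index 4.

4² = 16.

16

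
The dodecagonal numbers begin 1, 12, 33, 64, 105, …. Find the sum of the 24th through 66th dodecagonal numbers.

Σ i(5i−4) = 5Σi² − 4Σi over i = 24..66.
Σi = 2211 − 276 = 1935 and Σi² = 98021 − 4324 = 93697.
5·93697 − 4·1935 = 460745.

460745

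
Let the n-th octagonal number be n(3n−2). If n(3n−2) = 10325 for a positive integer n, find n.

Set n(3n−2) = 10325, giving 3n² − 2n − 10325 = 0.
The discriminant is 4 + 12·10325 = 123904, and √123904 = 352.
So n = (2 + 352) / 6 = 354/6 = 59.
Check: 59·(3·59 − 2) = 10325. ✓

59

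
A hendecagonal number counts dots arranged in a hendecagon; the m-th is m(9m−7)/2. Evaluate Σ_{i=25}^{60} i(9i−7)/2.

304740

Σ i(9i−7)/2 = (9Σi² − 7Σi) / 2 over i = 25..60.
Σi = 1830 − 300 = 1530 and Σi² = 73810 − 4900 = 68910.
(9·68910 − 7·1530) / 2 = 609480/2 = 304740.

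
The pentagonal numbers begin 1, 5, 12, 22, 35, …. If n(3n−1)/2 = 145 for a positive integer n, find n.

Set n(3n−1)/2 = 145, giving 3n² − n − 290 = 0.
The discriminant is 1 + 24·145 = 3481, and √3481 = 59.
So n = (1 + 59) / 6 = 60/6 = 10.

10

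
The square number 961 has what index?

We need n² = 961, so n = √961 = 31.
Check: 31² = 961. ✓

31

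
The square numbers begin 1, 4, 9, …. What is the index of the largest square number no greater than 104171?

322

Solve n² ≤ 104171 for integer n.
n = 322 gives 103684 ≤ 104171, while n = 323 gives 104329 > 104171; so the answer is index 322.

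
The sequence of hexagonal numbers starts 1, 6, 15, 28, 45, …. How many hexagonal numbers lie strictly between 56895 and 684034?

The n-th hexagonal number is n(2n−1).
Smallest index with value > 56895: n = 169 (giving 56953).
Largest index with value < 684034: n = 585 (giving 683865).
Indices 169 through 585: 417 terms.

417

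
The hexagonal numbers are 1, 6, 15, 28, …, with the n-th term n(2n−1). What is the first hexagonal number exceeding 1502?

1540

Solve n(2n−1) > 1502 for integer n.
The largest n with value ≤ 1502 is 27 (since 1431 ≤ 1502 < 1540), so the first above is n = 28, value 1540.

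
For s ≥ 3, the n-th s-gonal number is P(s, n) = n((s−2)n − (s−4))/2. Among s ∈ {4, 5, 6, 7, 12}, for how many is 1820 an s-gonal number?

1

s = 4: P(4, 42) = 1764 and P(4, 43) = 1849; 1820 is not s-gonal.
s = 5: P(5, 35) = 1820. ✓
s = 6: P(6, 30) = 1770 and P(6, 31) = 1891; 1820 is not s-gonal.
s = 7: P(7, 27) = 1782 and P(7, 28) = 1918; 1820 is not s-gonal.
s = 12: P(12, 19) = 1729 and P(12, 20) = 1920; 1820 is not s-gonal.
Hits: s ∈ {5} → 1.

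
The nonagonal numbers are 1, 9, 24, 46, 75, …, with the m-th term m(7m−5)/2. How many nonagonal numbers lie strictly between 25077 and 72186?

The n-th nonagonal number is n(7n−5)/2.
Smallest index with value > 25077: n = 86 (giving 25671).
Largest index with value < 72186: n = 143 (giving 71214).
Indices 86 through 143: 58 terms.

58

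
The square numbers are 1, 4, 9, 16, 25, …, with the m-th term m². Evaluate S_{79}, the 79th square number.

6241

79² = 6241.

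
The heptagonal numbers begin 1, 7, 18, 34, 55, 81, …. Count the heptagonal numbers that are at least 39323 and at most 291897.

The n-th heptagonal number is n(5n−3)/2.
Smallest index with value ≥ 39323: n = 126 (giving 39501).
Largest index with value ≤ 291897: n = 342 (giving 291897).
Indices 126 through 342: 217 terms.

217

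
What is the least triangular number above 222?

231

Solve n(n+1)/2 > 222 for integer n.
The largest n with value ≤ 222 is 20 (since 210 ≤ 222 < 231), so the first above is n = 21, value 231.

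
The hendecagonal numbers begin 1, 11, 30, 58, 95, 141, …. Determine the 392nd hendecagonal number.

690116

The 392nd hendecagonal number is n(9n−7)/2 with n = 392.
392·(9·392 − 7)/2 = 392·3521/2 = 690116.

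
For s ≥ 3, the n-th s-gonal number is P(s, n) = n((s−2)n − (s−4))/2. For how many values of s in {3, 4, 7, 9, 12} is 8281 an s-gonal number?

2

s = 3: P(3, 128) = 8256 and P(3, 129) = 8385; 8281 is not s-gonal.
s = 4: P(4, 91) = 8281. ✓
s = 7: P(7, 57) = 8037 and P(7, 58) = 8323; 8281 is not s-gonal.
s = 9: P(9, 49) = 8281. ✓
s = 12: P(12, 41) = 8241 and P(12, 42) = 8652; 8281 is not s-gonal.
Hits: s ∈ {4, 9} → 2.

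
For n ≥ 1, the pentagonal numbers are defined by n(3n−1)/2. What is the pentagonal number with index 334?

334·(3·334 − 1)/2 = 334·1001/2 = 167167.

167167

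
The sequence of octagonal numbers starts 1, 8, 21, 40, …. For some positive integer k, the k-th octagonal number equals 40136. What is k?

Set n(3n−2) = 40136, giving 3n² − 2n − 40136 = 0.
The discriminant is 4 + 12·40136 = 481636, and √481636 = 694.
So n = (2 + 694) / 6 = 696/6 = 116.
Check: 116·(3·116 − 2) = 40136. ✓

116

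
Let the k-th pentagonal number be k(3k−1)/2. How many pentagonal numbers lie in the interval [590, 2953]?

The n-th pentagonal number is n(3n−1)/2.
Smallest index with value ≥ 590: n = 20 (giving 590).
Largest index with value ≤ 2953: n = 44 (giving 2882).
Indices 20 through 44: 25 terms.

25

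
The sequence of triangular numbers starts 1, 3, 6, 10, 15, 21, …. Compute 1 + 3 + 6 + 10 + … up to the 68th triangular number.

54740

Σ i(i+1)/2 = (Σi² + Σi) / 2 over i = 1..68.
Σi = 2346 and Σi² = 107134.
(1·107134 + 1·2346) / 2 = 109480/2 = 54740.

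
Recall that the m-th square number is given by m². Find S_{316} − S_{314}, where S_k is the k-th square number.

316² = 99856 and 314² = 98596.
Difference: 99856 − 98596 = 1260.

1260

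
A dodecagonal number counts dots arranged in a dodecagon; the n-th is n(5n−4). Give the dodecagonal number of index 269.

360729

The 269th dodecagonal number is n(5n−4) with n = 269.
269·(5·269 − 4) = 269·1341 = 360729.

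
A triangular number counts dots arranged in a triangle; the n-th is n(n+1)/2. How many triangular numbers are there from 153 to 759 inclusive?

22

The n-th triangular number is n(n+1)/2.
Smallest index with value ≥ 153: n = 17 (giving 153).
Largest index with value ≤ 759: n = 38 (giving 741).
Indices 17 through 38: 22 terms.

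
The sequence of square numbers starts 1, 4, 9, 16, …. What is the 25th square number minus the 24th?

49

n² − (n−1)² = 2n − 1, so 25² − 24² = 2·25 − 1 = 49.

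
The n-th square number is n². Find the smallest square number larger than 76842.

Solve n² > 76842 for integer n.
The largest n with value ≤ 76842 is 277 (since 76729 ≤ 76842 < 77284), so the first above is n = 278, value 77284.

77284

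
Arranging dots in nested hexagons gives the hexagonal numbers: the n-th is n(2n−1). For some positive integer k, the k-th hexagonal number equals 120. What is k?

8

Set n(2n−1) = 120, giving 2n² − n − 120 = 0.
So n = (1 + 31) / 4 = 32/4 = 8.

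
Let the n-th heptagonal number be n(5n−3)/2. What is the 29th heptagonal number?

2059

The 29th heptagonal number is n(5n−3)/2 with n = 29.
29·(5·29 − 3)/2 = 29·142/2 = 29·71 = 2059.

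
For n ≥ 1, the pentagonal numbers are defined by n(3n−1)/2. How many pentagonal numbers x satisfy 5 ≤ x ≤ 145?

The n-th pentagonal number is n(3n−1)/2.
Smallest index with value ≥ 5: n = 2 (giving 5).
Largest index with value ≤ 145: n = 10 (giving 145).
Indices 2 through 10: 9 terms.

9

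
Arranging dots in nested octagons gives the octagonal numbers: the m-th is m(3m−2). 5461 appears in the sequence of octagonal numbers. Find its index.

Set n(3n−2) = 5461, giving 3n² − 2n − 5461 = 0.
So n = (2 + 256) / 6 = 258/6 = 43.

43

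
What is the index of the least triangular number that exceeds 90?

13

Solve n(n+1)/2 > 90 for integer n.
The largest n with value ≤ 90 is 12 (since 78 ≤ 90 < 91), so the first above is n = 13, value 91.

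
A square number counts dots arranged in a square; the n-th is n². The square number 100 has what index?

We need n² = 100, so n = √100 = 10.

10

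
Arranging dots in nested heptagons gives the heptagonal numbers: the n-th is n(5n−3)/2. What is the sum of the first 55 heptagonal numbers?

Σ i(5i−3)/2 = (5Σi² − 3Σi) / 2 over i = 1..55.
Σi = 1540 and Σi² = 56980.
(5·56980 − 3·1540) / 2 = 280280/2 = 140140.

140140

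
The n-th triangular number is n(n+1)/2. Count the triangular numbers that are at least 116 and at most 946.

29

The n-th triangular number is n(n+1)/2.
Smallest index with value ≥ 116: n = 15 (giving 120).
Largest index with value ≤ 946: n = 43 (giving 946).
Indices 15 through 43: 29 terms.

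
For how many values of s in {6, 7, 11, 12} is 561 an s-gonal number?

s = 6: P(6, 17) = 561. ✓
s = 7: P(7, 15) = 540 and P(7, 16) = 616; 561 is not s-gonal.
s = 11: P(11, 11) = 506 and P(11, 12) = 606; 561 is not s-gonal.
s = 12: P(12, 11) = 561. ✓
Hits: s ∈ {6, 12} → 2.

2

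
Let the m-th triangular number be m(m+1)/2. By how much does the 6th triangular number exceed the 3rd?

15

6·7/2 = 21 and 3·4/2 = 6.
Difference: 21 − 6 = 15.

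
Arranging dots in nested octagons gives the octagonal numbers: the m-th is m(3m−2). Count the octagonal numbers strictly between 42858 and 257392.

The n-th octagonal number is n(3n−2).
Smallest index with value > 42858: n = 120 (giving 42960).
Largest index with value < 257392: n = 293 (giving 256961).
Indices 120 through 293: 174 terms.

174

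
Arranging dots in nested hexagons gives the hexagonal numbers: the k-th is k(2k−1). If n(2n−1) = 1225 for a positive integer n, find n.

Set n(2n−1) = 1225, giving 2n² − n − 1225 = 0.
So n = (1 + 99) / 4 = 100/4 = 25.
Check: 25·(2·25 − 1) = 1225. ✓

25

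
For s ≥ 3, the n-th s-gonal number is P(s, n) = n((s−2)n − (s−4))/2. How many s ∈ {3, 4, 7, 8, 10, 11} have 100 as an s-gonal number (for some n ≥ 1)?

1

s = 3: P(3, 13) = 91 and P(3, 14) = 105; 100 is not s-gonal.
s = 4: P(4, 10) = 100. ✓
s = 7: P(7, 6) = 81 and P(7, 7) = 112; 100 is not s-gonal.
s = 8: P(8, 6) = 96 and P(8, 7) = 133; 100 is not s-gonal.
s = 10: P(10, 5) = 85 and P(10, 6) = 126; 100 is not s-gonal.
s = 11: P(11, 5) = 95 and P(11, 6) = 141; 100 is not s-gonal.
Hits: s ∈ {4} → 1.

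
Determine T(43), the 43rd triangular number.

946

43·44/2 = 1892/2 = 946.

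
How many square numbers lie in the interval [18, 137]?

The n-th square number is n².
Smallest index with value ≥ 18: n = 5 (giving 25).
Largest index with value ≤ 137: n = 11 (giving 121).
Indices 5 through 11: 7 terms.

7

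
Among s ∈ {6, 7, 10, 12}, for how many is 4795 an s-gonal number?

s = 6: P(6, 49) = 4753 and P(6, 50) = 4950; 4795 is not s-gonal.
s = 7: P(7, 44) = 4774 and P(7, 45) = 4995; 4795 is not s-gonal.
s = 10: P(10, 35) = 4795. ✓
s = 12: P(12, 31) = 4681 and P(12, 32) = 4992; 4795 is not s-gonal.
Hits: s ∈ {10} → 1.

1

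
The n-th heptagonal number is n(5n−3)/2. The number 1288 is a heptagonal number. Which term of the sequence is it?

23

Set n(5n−3)/2 = 1288, giving 5n² − 3n − 2576 = 0.
The discriminant is 9 + 40·1288 = 51529, and √51529 = 227.
So n = (3 + 227) / 10 = 230/10 = 23.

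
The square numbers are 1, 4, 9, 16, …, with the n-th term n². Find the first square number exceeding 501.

Solve n² > 501 for integer n.
The largest n with value ≤ 501 is 22 (since 484 ≤ 501 < 529), so the first above is n = 23, value 529.

529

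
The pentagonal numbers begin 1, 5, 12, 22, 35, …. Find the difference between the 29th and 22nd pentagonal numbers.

29·(3·29 − 1)/2 = 1247 and 22·(3·22 − 1)/2 = 715.
Difference: 1247 − 715 = 532.

532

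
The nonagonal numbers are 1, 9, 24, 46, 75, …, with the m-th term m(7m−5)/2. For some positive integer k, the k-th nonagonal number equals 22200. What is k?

80

Set n(7n−5)/2 = 22200, giving 7n² − 5n − 44400 = 0.
The discriminant is 25 + 56·22200 = 1243225, and √1243225 = 1115.
So n = (5 + 1115) / 14 = 1120/14 = 80.
Check: 80·(7·80 − 5)/2 = 22200. ✓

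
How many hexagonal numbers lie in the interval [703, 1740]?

11

The n-th hexagonal number is n(2n−1).
Smallest index with value ≥ 703: n = 19 (giving 703).
Largest index with value ≤ 1740: n = 29 (giving 1653).
Indices 19 through 29: 11 terms.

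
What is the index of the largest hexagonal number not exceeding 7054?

59

Solve n(2n−1) ≤ 7054 for integer n.
n = 59 gives 6903 ≤ 7054, while n = 60 gives 7140 > 7054; so the answer is index 59.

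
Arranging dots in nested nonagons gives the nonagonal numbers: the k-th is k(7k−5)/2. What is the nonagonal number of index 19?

The 19th nonagonal number is n(7n−5)/2 with n = 19.
19·(7·19 − 5)/2 = 19·128/2 = 19·64 = 1216.

1216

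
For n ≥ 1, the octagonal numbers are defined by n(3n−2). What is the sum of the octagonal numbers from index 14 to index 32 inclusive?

Σ i(3i−2) = 3Σi² − 2Σi over i = 14..32.
Σi = 528 − 91 = 437 and Σi² = 11440 − 819 = 10621.
3·10621 − 2·437 = 30989.

30989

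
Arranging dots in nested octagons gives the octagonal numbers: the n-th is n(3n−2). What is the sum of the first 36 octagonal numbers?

Σ i(3i−2) = 3Σi² − 2Σi over i = 1..36.
Σi = 666 and Σi² = 16206.
3·16206 − 2·666 = 47286.

47286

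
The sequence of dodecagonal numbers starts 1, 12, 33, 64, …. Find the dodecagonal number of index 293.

The 293rd dodecagonal number is n(5n−4) with n = 293.
293·(5·293 − 4) = 293·1461 = 428073.

428073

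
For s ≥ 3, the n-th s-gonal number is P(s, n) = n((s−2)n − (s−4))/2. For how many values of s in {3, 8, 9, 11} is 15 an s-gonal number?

1

s = 3: P(3, 5) = 15. ✓
s = 8: P(8, 2) = 8 and P(8, 3) = 21; 15 is not s-gonal.
s = 9: P(9, 2) = 9 and P(9, 3) = 24; 15 is not s-gonal.
s = 11: P(11, 2) = 11 and P(11, 3) = 30; 15 is not s-gonal.
Hits: s ∈ {3} → 1.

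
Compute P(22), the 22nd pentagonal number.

715

The 22nd pentagonal number is n(3n−1)/2 with n = 22.
22·(3·22 − 1)/2 = 22·65/2 = 715.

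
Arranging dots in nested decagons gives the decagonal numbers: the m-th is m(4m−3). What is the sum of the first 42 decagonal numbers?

Σ i(4i−3) = 4Σi² − 3Σi over i = 1..42.
Σi = 903 and Σi² = 25585.
4·25585 − 3·903 = 99631.

99631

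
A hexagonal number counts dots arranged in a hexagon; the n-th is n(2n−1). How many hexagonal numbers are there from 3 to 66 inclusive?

5

The n-th hexagonal number is n(2n−1).
Smallest index with value ≥ 3: n = 2 (giving 6).
Largest index with value ≤ 66: n = 6 (giving 66).
Indices 2 through 6: 5 terms.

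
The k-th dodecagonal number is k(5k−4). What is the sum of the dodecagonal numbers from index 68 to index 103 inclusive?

Σ i(5i−4) = 5Σi² − 4Σi over i = 68..103.
Σi = 5356 − 2278 = 3078 and Σi² = 369564 − 102510 = 267054.
5·267054 − 4·3078 = 1322958.

1322958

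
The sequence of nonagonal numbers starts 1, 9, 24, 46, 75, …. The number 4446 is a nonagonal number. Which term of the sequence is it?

36

Set n(7n−5)/2 = 4446, giving 7n² − 5n − 8892 = 0.
The discriminant is 25 + 56·4446 = 249001, and √249001 = 499.
So n = (5 + 499) / 14 = 504/14 = 36.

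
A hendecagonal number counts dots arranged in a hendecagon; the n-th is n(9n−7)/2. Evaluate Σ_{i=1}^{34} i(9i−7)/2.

59500

Σ i(9i−7)/2 = (9Σi² − 7Σi) / 2 over i = 1..34.
Σi = 595 and Σi² = 13685.
(9·13685 − 7·595) / 2 = 119000/2 = 59500.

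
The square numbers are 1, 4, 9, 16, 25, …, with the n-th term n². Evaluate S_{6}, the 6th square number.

36

The 6th square number is n² with n = 6.
6² = 36.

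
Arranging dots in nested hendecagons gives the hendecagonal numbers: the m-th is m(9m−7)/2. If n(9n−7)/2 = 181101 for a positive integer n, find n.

201

Set n(9n−7)/2 = 181101, giving 9n² − 7n − 362202 = 0.
So n = (7 + 3611) / 18 = 3618/18 = 201.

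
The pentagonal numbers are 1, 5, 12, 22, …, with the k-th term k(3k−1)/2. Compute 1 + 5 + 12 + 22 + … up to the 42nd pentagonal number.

37926

Σ i(3i−1)/2 = (3Σi² − Σi) / 2 over i = 1..42.
Σi = 903 and Σi² = 25585.
(3·25585 − 1·903) / 2 = 75852/2 = 37926.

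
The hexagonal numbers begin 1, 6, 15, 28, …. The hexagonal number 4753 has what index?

49

Set n(2n−1) = 4753, giving 2n² − n − 4753 = 0.
So n = (1 + 195) / 4 = 196/4 = 49.
Check: 49·(2·49 − 1) = 4753. ✓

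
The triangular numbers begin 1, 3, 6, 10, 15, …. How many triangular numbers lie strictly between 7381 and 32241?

132

The n-th triangular number is n(n+1)/2.
Smallest index with value > 7381: n = 122 (giving 7503).
Largest index with value < 32241: n = 253 (giving 32131).
Indices 122 through 253: 132 terms.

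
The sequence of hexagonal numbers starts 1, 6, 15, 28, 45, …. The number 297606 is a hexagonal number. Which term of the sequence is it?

386

Set n(2n−1) = 297606, giving 2n² − n − 297606 = 0.
The discriminant is 1 + 8·297606 = 2380849, and √2380849 = 1543.
So n = (1 + 1543) / 4 = 1544/4 = 386.
Check: 386·(2·386 − 1) = 297606. ✓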